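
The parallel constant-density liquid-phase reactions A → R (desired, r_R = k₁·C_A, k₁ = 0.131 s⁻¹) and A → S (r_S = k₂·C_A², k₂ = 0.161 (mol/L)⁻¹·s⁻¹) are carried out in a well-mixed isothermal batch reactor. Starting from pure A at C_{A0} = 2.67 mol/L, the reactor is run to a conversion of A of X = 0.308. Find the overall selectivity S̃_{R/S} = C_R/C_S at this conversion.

0.363

C_A = C_{A0}(1−X) = 1.848 mol/L.
Along a PFR/batch, dC_R/dC_A = −r_R/(r_R+r_S) = −k₁/(k₁+k₂·C_A).
Integrating from C_{A0} to C_A: C_R = (0.131/0.161)·ln[(0.131+0.161·2.67)/(0.131+0.161·1.85)] = 0.8137·ln(0.5609/0.4285) = 0.2191 mol/L.
C_S = (C_{A0}−C_A)−C_R = 0.6033 mol/L; S̃_{R/S} = 0.2191/0.6033 = 0.363.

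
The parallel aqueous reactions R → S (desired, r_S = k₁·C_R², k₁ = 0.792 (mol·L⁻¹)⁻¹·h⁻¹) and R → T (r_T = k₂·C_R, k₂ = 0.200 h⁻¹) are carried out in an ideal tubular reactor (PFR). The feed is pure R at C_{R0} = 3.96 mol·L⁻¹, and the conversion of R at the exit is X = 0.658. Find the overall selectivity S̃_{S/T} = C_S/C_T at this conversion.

C_R = C_{R0}(1−X) = 1.354 mol·L⁻¹.
Along a PFR/batch, dC_T/dC_R = −r_T/(r_S+r_T) = −k₂/(k₂+k₁·C_R).
Integrating from C_{R0} to C_R: C_T = (0.200/0.792)·ln[(0.200+0.792·3.96)/(0.200+0.792·1.35)] = 0.2525·ln(3.336/1.273) = 0.2434 mol·L⁻¹.
Then C_S = (C_{R0}−C_R) − C_T = 2.606 − 0.2434 = 2.362 mol·L⁻¹.
S̃_{S/T} = C_S/C_T = 2.362/0.2434 = 9.71.

9.71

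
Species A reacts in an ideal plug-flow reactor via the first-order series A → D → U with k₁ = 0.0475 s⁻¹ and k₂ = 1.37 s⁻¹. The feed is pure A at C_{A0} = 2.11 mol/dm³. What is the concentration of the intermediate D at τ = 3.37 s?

0.0638 mol/dm³

For first-order series with pure A initially, C_D(τ) = k₁C_{A0}/(k₂−k₁)·(e^(−k₁τ) − e^(−k₂τ)).
e^(−k₁τ) = e^(−0.0475×3.37) = e^(−0.1601) = 0.8521; e^(−k₂τ) = e^(−4.617) = 0.009883.
C_D = 0.0475×2.11/(1.37−0.0475) × (0.8521−0.009883) = 0.07578×0.8422 = 0.06383 mol/dm³.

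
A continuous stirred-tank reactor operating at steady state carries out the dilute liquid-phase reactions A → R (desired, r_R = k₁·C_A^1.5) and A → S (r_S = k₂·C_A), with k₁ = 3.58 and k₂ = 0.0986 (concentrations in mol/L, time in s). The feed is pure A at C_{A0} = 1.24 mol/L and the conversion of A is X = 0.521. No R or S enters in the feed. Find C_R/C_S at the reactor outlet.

28.0

Exit C_A = C_{A0}(1−X) = 1.24×0.479 = 0.5940 mol/L.
In a CSTR the entire volume is at exit conditions, so r_R = 3.58×0.5940^1.5 = 1.639 and r_S = 0.0986×0.5940 = 0.05856.
Overall selectivity = C_R/C_S = r_Rτ/(r_Sτ) = r_R/r_S = 28.0.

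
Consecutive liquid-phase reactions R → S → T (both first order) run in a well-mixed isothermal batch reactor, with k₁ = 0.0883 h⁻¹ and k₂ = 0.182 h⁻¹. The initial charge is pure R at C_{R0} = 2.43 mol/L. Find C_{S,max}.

For a first-order series the maximum intermediate yield is C_{S,max}/C_{R0} = (k₁/k₂)^[k₂/(k₂−k₁)].
= (0.0883/0.182)^(0.182/(0.182−0.0883)) = (0.4852)^(1.942) = 0.2454.
C_{S,max} = 0.2454×2.43 = 0.596 mol/L.

0.596 mol/L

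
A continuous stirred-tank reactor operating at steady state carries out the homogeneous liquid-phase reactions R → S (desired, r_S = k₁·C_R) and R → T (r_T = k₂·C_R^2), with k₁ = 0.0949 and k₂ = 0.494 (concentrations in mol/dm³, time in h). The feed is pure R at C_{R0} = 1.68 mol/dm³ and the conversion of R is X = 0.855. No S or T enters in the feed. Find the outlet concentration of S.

Exit C_R = C_{R0}(1−X) = 1.68×0.145 = 0.2436 mol/dm³.
Rates in a CSTR are evaluated at the outlet concentration: r_S = 0.0949×0.2436 = 0.02312, r_T = 0.494×0.2436^2 = 0.02931.
Fraction of consumed R going to S: r_S/(r_S+r_T) = 0.4409.
C_S = 0.4409·C_{R0}·X = 0.4409×1.68×0.855 = 0.633 mol/dm³.

0.633 mol/dm³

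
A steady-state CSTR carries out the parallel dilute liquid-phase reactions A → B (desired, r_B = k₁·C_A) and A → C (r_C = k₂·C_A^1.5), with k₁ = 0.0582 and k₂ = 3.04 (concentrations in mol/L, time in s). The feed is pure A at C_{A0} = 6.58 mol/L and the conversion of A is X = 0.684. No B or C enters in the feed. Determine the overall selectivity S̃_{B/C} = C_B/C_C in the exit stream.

0.0133

Exit C_A = C_{A0}(1−X) = 6.58×0.316 = 2.079 mol/L.
A CSTR operates uniformly at the exit composition, giving r_B = 0.1210 and r_C = 9.115 (each k·C_A^n at C_A = 2.079).
Overall selectivity = C_B/C_C = r_Bτ/(r_Cτ) = r_B/r_C = 0.0133.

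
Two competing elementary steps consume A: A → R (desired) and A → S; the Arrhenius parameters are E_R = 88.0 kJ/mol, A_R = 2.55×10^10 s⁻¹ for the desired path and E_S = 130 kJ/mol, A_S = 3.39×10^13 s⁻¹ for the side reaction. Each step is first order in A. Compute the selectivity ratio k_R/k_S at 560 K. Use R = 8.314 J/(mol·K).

6.22

Since both paths have the same order in A, the concentration cancels and S_{R/S} = k_R/k_S = (A_R/A_S)·exp[(E_S−E_R)/(RT)].
(E_S−E_R)/(RT) = (130−88.0)×10³/(8.314×560) = 42000/4656 = 9.021.
k_R/k_S = (2.55×10^10/3.39×10^13)·exp(9.021) = 7.522×10^-4 × 8274 = 6.22.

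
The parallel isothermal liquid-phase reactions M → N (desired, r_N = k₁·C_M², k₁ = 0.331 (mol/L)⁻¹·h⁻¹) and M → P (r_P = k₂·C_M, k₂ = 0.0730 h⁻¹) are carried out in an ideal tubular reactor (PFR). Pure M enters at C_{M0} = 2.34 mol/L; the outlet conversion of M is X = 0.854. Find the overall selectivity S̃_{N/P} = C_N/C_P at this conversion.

C_M = C_{M0}(1−X) = 0.3416 mol/L.
Along a PFR/batch, dC_P/dC_M = −r_P/(r_N+r_P) = −k₂/(k₂+k₁·C_M).
Integrating from C_{M0} to C_M: C_P = (0.0730/0.331)·ln[(0.0730+0.331·2.34)/(0.0730+0.331·0.342)] = 0.2205·ln(0.8475/0.1861) = 0.3344 mol/L.
Then C_N = (C_{M0}−C_M) − C_P = 1.998 − 0.3344 = 1.664 mol/L.
S̃_{N/P} = C_N/C_P = 1.664/0.3344 = 4.98.

4.98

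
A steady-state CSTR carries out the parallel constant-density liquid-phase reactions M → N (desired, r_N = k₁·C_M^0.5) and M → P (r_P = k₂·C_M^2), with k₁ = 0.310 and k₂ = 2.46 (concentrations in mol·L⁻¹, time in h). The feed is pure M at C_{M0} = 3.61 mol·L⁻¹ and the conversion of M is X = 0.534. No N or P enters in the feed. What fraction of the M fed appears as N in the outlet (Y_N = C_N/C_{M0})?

Exit C_M = C_{M0}(1−X) = 3.61×0.466 = 1.682 mol·L⁻¹.
In a CSTR the entire volume is at exit conditions, so r_N = 0.310×1.682^0.5 = 0.4021 and r_P = 2.46×1.682^2 = 6.962.
Fraction of consumed M going to N: r_N/(r_N+r_P) = 0.05460.
C_N = 0.05460·C_{M0}·X = 0.05460×3.61×0.534 = 0.105 mol·L⁻¹; Y_N = C_N/C_{M0} = 0.0292.

0.0292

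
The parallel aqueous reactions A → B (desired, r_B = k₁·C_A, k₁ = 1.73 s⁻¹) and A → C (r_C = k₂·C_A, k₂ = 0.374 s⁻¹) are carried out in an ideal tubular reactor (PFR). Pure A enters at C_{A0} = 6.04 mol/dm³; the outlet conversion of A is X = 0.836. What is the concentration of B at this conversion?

C_A = C_{A0}(1−X) = 0.9906 mol/dm³.
Both paths are first order in A, so the instantaneous fraction to B is constant: dC_B/d(−C_A) = k₁/(k₁+k₂) = 0.8222.
C_B = 0.8222·(C_{A0}−C_A) = 0.8222×5.049 = 4.15 mol/dm³.

4.15 mol/dm³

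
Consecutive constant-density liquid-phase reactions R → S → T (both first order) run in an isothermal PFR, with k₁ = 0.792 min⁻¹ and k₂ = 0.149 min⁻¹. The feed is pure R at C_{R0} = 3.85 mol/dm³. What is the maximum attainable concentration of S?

2.61 mol/dm³

At the optimum, C_{S,max}/C_{R0} = (k₁/k₂)^[k₂/(k₂−k₁)].
= (0.792/0.149)^(0.149/(0.149−0.792)) = (5.315)^(-0.2317) = 0.6790.
C_{S,max} = 0.6790×3.85 = 2.61 mol/dm³.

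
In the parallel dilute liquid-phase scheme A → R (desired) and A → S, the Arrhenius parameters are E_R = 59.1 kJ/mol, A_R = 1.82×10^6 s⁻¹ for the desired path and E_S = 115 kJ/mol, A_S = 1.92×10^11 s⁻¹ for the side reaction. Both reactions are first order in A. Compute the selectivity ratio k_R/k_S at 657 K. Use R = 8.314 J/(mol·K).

With equal orders, S_{R/S} = k_R/k_S = (A_R/A_S)·exp[(E_S−E_R)/(RT)].
(E_S−E_R)/(RT) = (115−59.1)×10³/(8.314×657) = 55900/5462 = 10.23.
k_R/k_S = (1.82×10^6/1.92×10^11)·exp(10.23) = 9.479×10^-6 × 27828 = 0.264.
Since E_R < E_S, lowering the temperature improves selectivity toward R.

0.264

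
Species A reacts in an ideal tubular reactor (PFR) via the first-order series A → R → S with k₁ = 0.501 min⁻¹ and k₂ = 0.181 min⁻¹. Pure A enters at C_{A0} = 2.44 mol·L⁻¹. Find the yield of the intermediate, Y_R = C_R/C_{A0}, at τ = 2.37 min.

0.542

Solving the coupled first-order balances gives C_R(τ) = [k₁/(k₂−k₁)]·C_{A0}·(e^(−k₁τ) − e^(−k₂τ)).
e^(−k₁τ) = e^(−0.501×2.37) = e^(−1.187) = 0.3050; e^(−k₂τ) = e^(−0.4290) = 0.6512.
C_R = 0.501×2.44/(0.181−0.501) × (0.3050−0.6512) = (-3.820)×(-0.3462) = 1.322 mol·L⁻¹.
Y_R = C_R/C_{A0} = 1.322/2.44 = 0.542.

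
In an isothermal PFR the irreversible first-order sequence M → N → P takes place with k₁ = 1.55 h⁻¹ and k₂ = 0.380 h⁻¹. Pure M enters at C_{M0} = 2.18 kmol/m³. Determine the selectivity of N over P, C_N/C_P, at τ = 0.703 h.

5.98

Solving the coupled first-order balances gives C_N(τ) = [k₁/(k₂−k₁)]·C_{M0}·(e^(−k₁τ) − e^(−k₂τ)).
e^(−k₁τ) = e^(−1.55×0.703) = e^(−1.090) = 0.3363; e^(−k₂τ) = e^(−0.2671) = 0.7656.
C_N = 1.55×2.18/(0.380−1.55) × (0.3363−0.7656) = (-2.888)×(-0.4292) = 1.240 kmol/m³.
C_M = C_{M0}e^(−k₁τ) = 0.7332 kmol/m³, so C_P = C_{M0}−C_M−C_N = 0.2072 kmol/m³; C_N/C_P = 5.98.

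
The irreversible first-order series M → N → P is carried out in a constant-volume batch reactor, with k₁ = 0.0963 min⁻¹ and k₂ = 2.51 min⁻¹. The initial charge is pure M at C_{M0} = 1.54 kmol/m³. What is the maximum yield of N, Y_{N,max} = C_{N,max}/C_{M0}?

0.0337

At the optimum, C_{N,max}/C_{M0} = (k₁/k₂)^[k₂/(k₂−k₁)].
= (0.0963/2.51)^(2.51/(2.51−0.0963)) = (0.03837)^(1.040) = 0.03369.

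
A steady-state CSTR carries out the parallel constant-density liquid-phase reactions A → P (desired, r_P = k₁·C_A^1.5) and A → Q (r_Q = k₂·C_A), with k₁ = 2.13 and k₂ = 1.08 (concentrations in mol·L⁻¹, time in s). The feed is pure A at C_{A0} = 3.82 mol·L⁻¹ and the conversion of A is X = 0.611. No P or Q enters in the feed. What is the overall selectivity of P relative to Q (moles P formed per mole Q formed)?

2.40

Exit C_A = C_{A0}(1−X) = 3.82×0.389 = 1.486 mol·L⁻¹.
Rates in a CSTR are evaluated at the outlet concentration: r_P = 2.13×1.486^1.5 = 3.858, r_Q = 1.08×1.486 = 1.605.
Overall selectivity = C_P/C_Q = r_Pτ/(r_Qτ) = r_P/r_Q = 2.40.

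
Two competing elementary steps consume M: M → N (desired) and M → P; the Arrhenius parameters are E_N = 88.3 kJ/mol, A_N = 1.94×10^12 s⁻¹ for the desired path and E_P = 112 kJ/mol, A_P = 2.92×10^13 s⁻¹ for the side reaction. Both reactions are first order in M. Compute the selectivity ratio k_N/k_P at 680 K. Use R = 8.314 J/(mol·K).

Since both paths have the same order in M, the concentration cancels and S_{N/P} = k_N/k_P = (A_N/A_P)·exp[(E_P−E_N)/(RT)].
(E_P−E_N)/(RT) = (112−88.3)×10³/(8.314×680) = 23700/5654 = 4.192.
k_N/k_P = (1.94×10^12/2.92×10^13)·exp(4.192) = 0.06644 × 66.16 = 4.40.
Since E_N < E_P, lowering the temperature improves selectivity toward N.

4.40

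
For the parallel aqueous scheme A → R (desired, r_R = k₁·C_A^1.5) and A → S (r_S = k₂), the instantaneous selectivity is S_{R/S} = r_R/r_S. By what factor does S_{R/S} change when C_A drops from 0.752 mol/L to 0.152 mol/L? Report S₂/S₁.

0.0909

S_{R/S} = (k₁/k₂)·C_A^1.5, so S₂/S₁ = (C_{A,2}/C_{A,1})^1.5.
= (0.152/0.752)^1.5 = (0.2021)^1.5 = 0.0909.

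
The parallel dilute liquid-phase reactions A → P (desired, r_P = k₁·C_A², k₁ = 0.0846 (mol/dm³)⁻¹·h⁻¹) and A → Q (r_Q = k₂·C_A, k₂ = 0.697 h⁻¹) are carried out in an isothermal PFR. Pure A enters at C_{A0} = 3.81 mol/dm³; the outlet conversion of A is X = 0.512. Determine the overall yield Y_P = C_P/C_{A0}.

0.130

C_A = C_{A0}(1−X) = 1.859 mol/dm³.
Along a PFR/batch, dC_Q/dC_A = −r_Q/(r_P+r_Q) = −k₂/(k₂+k₁·C_A).
Integrating from C_{A0} to C_A: C_Q = (0.697/0.0846)·ln[(0.697+0.0846·3.81)/(0.697+0.0846·1.86)] = 8.239·ln(1.019/0.8543) = 1.455 mol/dm³.
Then C_P = (C_{A0}−C_A) − C_Q = 1.951 − 1.455 = 0.4956 mol/dm³.
Y_P = C_P/C_{A0} = 0.4956/3.81 = 0.130.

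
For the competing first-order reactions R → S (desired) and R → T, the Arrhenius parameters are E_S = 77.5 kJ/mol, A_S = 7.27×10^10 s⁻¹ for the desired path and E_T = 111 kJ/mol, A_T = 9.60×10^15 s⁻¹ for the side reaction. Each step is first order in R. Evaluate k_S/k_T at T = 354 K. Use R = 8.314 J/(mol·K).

0.665

With equal orders, S_{S/T} = k_S/k_T = (A_S/A_T)·exp[(E_T−E_S)/(RT)].
(E_T−E_S)/(RT) = (111−77.5)×10³/(8.314×354) = 33500/2943 = 11.38.
k_S/k_T = (7.27×10^10/9.60×10^15)·exp(11.38) = 7.573×10^-6 × 87758 = 0.665.
Since E_S < E_T, lowering the temperature improves selectivity toward S.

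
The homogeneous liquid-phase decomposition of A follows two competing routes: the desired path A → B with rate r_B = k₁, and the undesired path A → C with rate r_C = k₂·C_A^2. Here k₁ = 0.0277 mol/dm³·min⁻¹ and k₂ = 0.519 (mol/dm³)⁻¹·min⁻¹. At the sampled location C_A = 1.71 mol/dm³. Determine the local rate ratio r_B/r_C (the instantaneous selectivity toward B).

S_{B/C} = r_B/r_C = (k₁)/(k₂·C_A^2) = (k₁/k₂)·C_A^-2.
= (0.0277) / (0.519×1.710^2) = 0.02770/1.518 = 0.0183.

0.0183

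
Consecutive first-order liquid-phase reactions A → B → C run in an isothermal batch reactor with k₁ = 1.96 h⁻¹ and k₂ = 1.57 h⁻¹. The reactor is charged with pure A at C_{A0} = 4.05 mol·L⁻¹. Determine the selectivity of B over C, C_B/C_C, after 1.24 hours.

For first-order series with pure A initially, C_B(t) = k₁C_{A0}/(k₂−k₁)·(e^(−k₁t) − e^(−k₂t)).
e^(−k₁t) = e^(−1.96×1.24) = e^(−2.430) = 0.08800; e^(−k₂t) = e^(−1.947) = 0.1427.
C_B = 1.96×4.05/(1.57−1.96) × (0.08800−0.1427) = (-20.35)×(-0.05473) = 1.114 mol·L⁻¹.
C_A = C_{A0}e^(−k₁t) = 0.3564 mol·L⁻¹, so C_C = C_{A0}−C_A−C_B = 2.580 mol·L⁻¹; C_B/C_C = 0.432.

0.432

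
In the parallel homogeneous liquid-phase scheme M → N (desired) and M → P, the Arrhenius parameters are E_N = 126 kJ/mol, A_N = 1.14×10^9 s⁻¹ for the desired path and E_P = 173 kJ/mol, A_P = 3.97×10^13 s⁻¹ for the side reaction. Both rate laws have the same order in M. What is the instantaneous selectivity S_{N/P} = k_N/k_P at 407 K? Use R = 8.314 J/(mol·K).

30.9

Since both paths have the same order in M, the concentration cancels and S_{N/P} = k_N/k_P = (A_N/A_P)·exp[(E_P−E_N)/(RT)].
(E_P−E_N)/(RT) = (173−126)×10³/(8.314×407) = 47000/3384 = 13.89.
k_N/k_P = (1.14×10^9/3.97×10^13)·exp(13.89) = 2.872×10^-5 × 1.077×10^6 = 30.9.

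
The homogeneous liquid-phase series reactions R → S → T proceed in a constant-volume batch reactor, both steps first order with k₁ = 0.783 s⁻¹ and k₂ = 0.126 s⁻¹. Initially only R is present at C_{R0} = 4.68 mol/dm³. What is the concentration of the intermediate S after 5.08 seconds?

2.84 mol/dm³

For first-order series with pure R initially, C_S(t) = k₁C_{R0}/(k₂−k₁)·(e^(−k₁t) − e^(−k₂t)).
e^(−k₁t) = e^(−0.783×5.08) = e^(−3.978) = 0.01873; e^(−k₂t) = e^(−0.6401) = 0.5273.
C_S = 0.783×4.68/(0.126−0.783) × (0.01873−0.5273) = (-5.578)×(-0.5085) = 2.836 mol/dm³.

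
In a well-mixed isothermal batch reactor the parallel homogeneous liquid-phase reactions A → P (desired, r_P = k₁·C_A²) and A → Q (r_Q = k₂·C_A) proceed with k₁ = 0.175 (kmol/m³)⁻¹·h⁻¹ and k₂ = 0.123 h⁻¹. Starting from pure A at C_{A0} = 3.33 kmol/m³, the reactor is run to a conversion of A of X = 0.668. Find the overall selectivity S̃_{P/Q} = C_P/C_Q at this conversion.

2.95

C_A = C_{A0}(1−X) = 1.106 kmol/m³.
Along a PFR/batch, dC_Q/dC_A = −r_Q/(r_P+r_Q) = −k₂/(k₂+k₁·C_A).
Integrating from C_{A0} to C_A: C_Q = (0.123/0.175)·ln[(0.123+0.175·3.33)/(0.123+0.175·1.11)] = 0.7029·ln(0.7057/0.3165) = 0.5637 kmol/m³.
Then C_P = (C_{A0}−C_A) − C_Q = 2.224 − 0.5637 = 1.661 kmol/m³.
S̃_{P/Q} = C_P/C_Q = 1.661/0.5637 = 2.95.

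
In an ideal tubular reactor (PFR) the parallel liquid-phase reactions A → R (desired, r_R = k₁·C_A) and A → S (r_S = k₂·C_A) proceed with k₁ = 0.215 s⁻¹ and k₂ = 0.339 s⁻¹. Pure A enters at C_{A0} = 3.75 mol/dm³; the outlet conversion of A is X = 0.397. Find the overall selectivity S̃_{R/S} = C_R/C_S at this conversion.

C_A = C_{A0}(1−X) = 2.261 mol/dm³.
Both paths are first order in A, so the instantaneous fraction to R is constant: dC_R/d(−C_A) = k₁/(k₁+k₂) = 0.3881.
C_R = 0.3881·(C_{A0}−C_A) = 0.3881×1.489 = 0.578 mol/dm³.
C_S = (C_{A0}−C_A)−C_R = 0.9110 mol/dm³; S̃_{R/S} = 0.5778/0.9110 = 0.634.

0.634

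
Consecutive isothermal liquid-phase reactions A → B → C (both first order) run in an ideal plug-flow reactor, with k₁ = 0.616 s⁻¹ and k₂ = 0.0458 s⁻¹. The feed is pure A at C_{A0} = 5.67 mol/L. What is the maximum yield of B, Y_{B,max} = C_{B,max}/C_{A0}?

Evaluating C_B at τ_opt = ln(k₂/k₁)/(k₂−k₁) gives C_{B,max}/C_{A0} = (k₁/k₂)^[k₂/(k₂−k₁)].
= (0.616/0.0458)^(0.0458/(0.0458−0.616)) = (13.45)^(-0.08032) = 0.8116.

0.812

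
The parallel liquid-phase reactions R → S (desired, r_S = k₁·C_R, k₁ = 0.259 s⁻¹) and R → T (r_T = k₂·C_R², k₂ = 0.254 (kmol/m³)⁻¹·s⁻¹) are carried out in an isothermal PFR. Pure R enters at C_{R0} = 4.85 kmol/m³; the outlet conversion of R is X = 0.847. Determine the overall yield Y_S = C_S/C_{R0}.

0.253

C_R = C_{R0}(1−X) = 0.7421 kmol/m³.
Along a PFR/batch, dC_S/dC_R = −r_S/(r_S+r_T) = −k₁/(k₁+k₂·C_R).
Integrating from C_{R0} to C_R: C_S = (0.259/0.254)·ln[(0.259+0.254·4.85)/(0.259+0.254·0.742)] = 1.020·ln(1.491/0.4475) = 1.227 kmol/m³.
Y_S = C_S/C_{R0} = 1.227/4.85 = 0.253.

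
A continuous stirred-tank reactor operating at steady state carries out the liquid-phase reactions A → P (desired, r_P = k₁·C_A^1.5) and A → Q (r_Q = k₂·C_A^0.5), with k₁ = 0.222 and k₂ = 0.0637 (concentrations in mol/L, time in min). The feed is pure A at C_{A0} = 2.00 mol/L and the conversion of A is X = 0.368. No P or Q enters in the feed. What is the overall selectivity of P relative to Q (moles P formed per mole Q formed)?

4.41

Exit C_A = C_{A0}(1−X) = 2.00×0.632 = 1.264 mol/L.
Rates in a CSTR are evaluated at the outlet concentration: r_P = 0.222×1.264^1.5 = 0.3155, r_Q = 0.0637×1.264^0.5 = 0.07162.
Overall selectivity = C_P/C_Q = r_Pτ/(r_Qτ) = r_P/r_Q = 4.41.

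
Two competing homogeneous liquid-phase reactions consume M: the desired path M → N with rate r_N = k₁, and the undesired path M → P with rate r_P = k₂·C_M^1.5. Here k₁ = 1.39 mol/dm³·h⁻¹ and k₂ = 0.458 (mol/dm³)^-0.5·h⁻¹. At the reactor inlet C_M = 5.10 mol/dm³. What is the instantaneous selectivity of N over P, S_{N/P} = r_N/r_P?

S_{N/P} = r_N/r_P = (k₁)/(k₂·C_M^1.5) = (k₁/k₂)·C_M^-1.5.
= (1.39) / (0.458×5.100^1.5) = 1.390/5.275 = 0.264.
The undesired path is higher order in M, so low C_M (CSTR or dilute feed) favours N.

0.264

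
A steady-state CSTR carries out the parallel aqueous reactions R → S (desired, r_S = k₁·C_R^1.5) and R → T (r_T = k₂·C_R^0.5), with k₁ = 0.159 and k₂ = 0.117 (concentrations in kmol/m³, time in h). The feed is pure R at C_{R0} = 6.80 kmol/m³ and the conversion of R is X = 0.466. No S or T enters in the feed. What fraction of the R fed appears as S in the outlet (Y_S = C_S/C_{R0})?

0.387

Exit C_R = C_{R0}(1−X) = 6.80×0.534 = 3.631 kmol/m³.
In a CSTR the entire volume is at exit conditions, so r_S = 0.159×3.631^1.5 = 1.100 and r_T = 0.117×3.631^0.5 = 0.2230.
Fraction of consumed R going to S: r_S/(r_S+r_T) = 0.8315.
C_S = 0.8315·C_{R0}·X = 0.8315×6.80×0.466 = 2.63 kmol/m³; Y_S = C_S/C_{R0} = 0.387.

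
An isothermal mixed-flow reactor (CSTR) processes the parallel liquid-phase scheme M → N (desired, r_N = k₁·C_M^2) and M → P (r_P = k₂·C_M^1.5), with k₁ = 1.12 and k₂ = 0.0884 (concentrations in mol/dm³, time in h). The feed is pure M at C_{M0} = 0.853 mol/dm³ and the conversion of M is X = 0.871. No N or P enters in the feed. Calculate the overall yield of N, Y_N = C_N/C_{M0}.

Exit C_M = C_{M0}(1−X) = 0.853×0.129 = 0.1100 mol/dm³.
Rates in a CSTR are evaluated at the outlet concentration: r_N = 1.12×0.1100^2 = 0.01356, r_P = 0.0884×0.1100^1.5 = 0.003227.
Fraction of consumed M going to N: r_N/(r_N+r_P) = 0.8078.
C_N = 0.8078·C_{M0}·X = 0.8078×0.853×0.871 = 0.600 mol/dm³; Y_N = C_N/C_{M0} = 0.704.

0.704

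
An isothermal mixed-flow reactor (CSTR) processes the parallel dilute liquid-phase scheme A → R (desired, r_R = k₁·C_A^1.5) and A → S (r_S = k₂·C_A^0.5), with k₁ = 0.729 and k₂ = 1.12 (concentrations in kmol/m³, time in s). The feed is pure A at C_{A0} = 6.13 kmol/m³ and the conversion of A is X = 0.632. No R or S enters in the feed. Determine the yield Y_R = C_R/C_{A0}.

0.376

Exit C_A = C_{A0}(1−X) = 6.13×0.368 = 2.256 kmol/m³.
In a CSTR the entire volume is at exit conditions, so r_R = 0.729×2.256^1.5 = 2.470 and r_S = 1.12×2.256^0.5 = 1.682.
Fraction of consumed A going to R: r_R/(r_R+r_S) = 0.5949.
C_R = 0.5949·C_{A0}·X = 0.5949×6.13×0.632 = 2.30 kmol/m³; Y_R = C_R/C_{A0} = 0.376.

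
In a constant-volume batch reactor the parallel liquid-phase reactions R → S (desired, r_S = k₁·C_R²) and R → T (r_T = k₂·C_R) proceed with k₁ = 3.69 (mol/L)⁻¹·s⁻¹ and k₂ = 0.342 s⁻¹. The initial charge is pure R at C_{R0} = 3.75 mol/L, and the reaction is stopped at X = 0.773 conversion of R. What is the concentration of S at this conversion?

2.77 mol/L

C_R = C_{R0}(1−X) = 0.8512 mol/L.
Along a PFR/batch, dC_T/dC_R = −r_T/(r_S+r_T) = −k₂/(k₂+k₁·C_R).
Integrating from C_{R0} to C_R: C_T = (0.342/3.69)·ln[(0.342+3.69·3.75)/(0.342+3.69·0.851)] = 0.09268·ln(14.18/3.483) = 0.1301 mol/L.
Then C_S = (C_{R0}−C_R) − C_T = 2.899 − 0.1301 = 2.769 mol/L.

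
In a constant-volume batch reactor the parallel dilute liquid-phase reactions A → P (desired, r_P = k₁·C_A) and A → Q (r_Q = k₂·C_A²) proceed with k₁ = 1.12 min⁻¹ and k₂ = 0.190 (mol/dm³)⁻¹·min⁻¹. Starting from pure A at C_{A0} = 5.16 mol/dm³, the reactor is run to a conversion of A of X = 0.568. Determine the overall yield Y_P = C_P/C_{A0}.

0.352

C_A = C_{A0}(1−X) = 2.229 mol/dm³.
Along a PFR/batch, dC_P/dC_A = −r_P/(r_P+r_Q) = −k₁/(k₁+k₂·C_A).
Integrating from C_{A0} to C_A: C_P = (1.12/0.190)·ln[(1.12+0.190·5.16)/(1.12+0.190·2.23)] = 5.895·ln(2.100/1.544) = 1.816 mol/dm³.
Y_P = C_P/C_{A0} = 1.816/5.16 = 0.352.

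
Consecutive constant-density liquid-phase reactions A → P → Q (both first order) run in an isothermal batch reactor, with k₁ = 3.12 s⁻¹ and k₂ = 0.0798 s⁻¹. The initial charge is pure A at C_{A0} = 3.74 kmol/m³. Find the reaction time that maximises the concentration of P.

1.21 s

For first-order series the maximum of C_P occurs at t_opt = ln(k₂/k₁)/(k₂−k₁).
= ln(0.0798/3.12)/(0.0798−3.12) = ln(0.02558)/-3.040 = -3.666/-3.040 = 1.21 s.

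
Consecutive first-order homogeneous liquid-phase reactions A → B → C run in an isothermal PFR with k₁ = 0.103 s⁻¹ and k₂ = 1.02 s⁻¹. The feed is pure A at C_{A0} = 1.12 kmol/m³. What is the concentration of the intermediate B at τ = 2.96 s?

0.0866 kmol/m³

The intermediate concentration in a first-order A→B→C sequence is C_B = k₁C_{A0}(e^(−k₁τ) − e^(−k₂τ))/(k₂−k₁).
e^(−k₁τ) = e^(−0.103×2.96) = e^(−0.3049) = 0.7372; e^(−k₂τ) = e^(−3.019) = 0.04884.
C_B = 0.103×1.12/(1.02−0.103) × (0.7372−0.04884) = 0.1258×0.6884 = 0.08660 kmol/m³.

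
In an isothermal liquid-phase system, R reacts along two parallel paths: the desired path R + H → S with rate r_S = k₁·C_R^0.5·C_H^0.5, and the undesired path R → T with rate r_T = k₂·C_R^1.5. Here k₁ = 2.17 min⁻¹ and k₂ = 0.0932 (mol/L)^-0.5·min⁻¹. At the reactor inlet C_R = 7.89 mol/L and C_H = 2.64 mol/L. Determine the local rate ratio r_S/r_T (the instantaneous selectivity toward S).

4.79

S_{S/T} = r_S/r_T = (k₁·C_R^0.5·C_H^0.5)/(k₂·C_R^1.5) = (k₁/k₂)·C_R⁻¹·C_H^0.5.
= (2.17×7.890^0.5×2.640^0.5) / (0.0932×7.890^1.5) = 9.904/2.066 = 4.79.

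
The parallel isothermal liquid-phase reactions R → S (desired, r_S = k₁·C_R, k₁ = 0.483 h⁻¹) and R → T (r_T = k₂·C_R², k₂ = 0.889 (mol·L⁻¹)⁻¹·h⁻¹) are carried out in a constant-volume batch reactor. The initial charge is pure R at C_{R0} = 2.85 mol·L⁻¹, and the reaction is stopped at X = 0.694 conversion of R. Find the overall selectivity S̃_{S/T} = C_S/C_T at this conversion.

0.316

C_R = C_{R0}(1−X) = 0.8721 mol·L⁻¹.
Along a PFR/batch, dC_S/dC_R = −r_S/(r_S+r_T) = −k₁/(k₁+k₂·C_R).
Integrating from C_{R0} to C_R: C_S = (0.483/0.889)·ln[(0.483+0.889·2.85)/(0.483+0.889·0.872)] = 0.5433·ln(3.017/1.258) = 0.4751 mol·L⁻¹.
C_T = (C_{R0}−C_R)−C_S = 1.503 mol·L⁻¹; S̃_{S/T} = 0.4751/1.503 = 0.316.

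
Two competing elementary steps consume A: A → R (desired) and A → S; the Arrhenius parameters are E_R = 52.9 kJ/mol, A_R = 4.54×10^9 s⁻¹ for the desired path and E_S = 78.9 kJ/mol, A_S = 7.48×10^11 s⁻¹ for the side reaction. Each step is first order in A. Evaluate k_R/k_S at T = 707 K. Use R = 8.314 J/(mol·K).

0.506

k_R/k_S = (A_R/A_S)·exp[−(E_R−E_S)/(RT)] = (A_R/A_S)·exp[(E_S−E_R)/(RT)].
(E_S−E_R)/(RT) = (78.9−52.9)×10³/(8.314×707) = 26000/5878 = 4.423.
k_R/k_S = (4.54×10^9/7.48×10^11)·exp(4.423) = 0.006070 × 83.37 = 0.506.
Since E_R < E_S, lowering the temperature improves selectivity toward R.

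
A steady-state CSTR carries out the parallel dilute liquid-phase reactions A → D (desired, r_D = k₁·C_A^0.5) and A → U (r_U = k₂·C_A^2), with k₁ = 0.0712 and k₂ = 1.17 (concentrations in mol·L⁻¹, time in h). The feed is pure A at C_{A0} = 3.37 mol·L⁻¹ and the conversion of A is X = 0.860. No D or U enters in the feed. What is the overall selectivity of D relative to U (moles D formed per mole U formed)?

0.188

Exit C_A = C_{A0}(1−X) = 3.37×0.140 = 0.4718 mol·L⁻¹.
A CSTR operates uniformly at the exit composition, giving r_D = 0.04891 and r_U = 0.2604 (each k·C_A^n at C_A = 0.4718).
Overall selectivity = C_D/C_U = r_Dτ/(r_Uτ) = r_D/r_U = 0.188.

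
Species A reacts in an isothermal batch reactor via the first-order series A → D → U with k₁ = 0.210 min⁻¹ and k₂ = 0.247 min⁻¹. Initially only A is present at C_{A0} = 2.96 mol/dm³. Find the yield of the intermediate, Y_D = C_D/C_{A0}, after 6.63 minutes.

0.307

For first-order series with pure A initially, C_D(t) = k₁C_{A0}/(k₂−k₁)·(e^(−k₁t) − e^(−k₂t)).
e^(−k₁t) = e^(−0.210×6.63) = e^(−1.392) = 0.2485; e^(−k₂t) = e^(−1.638) = 0.1944.
C_D = 0.210×2.96/(0.247−0.210) × (0.2485−0.1944) = 16.80×0.05406 = 0.9082 mol/dm³.
Y_D = C_D/C_{A0} = 0.9082/2.96 = 0.307.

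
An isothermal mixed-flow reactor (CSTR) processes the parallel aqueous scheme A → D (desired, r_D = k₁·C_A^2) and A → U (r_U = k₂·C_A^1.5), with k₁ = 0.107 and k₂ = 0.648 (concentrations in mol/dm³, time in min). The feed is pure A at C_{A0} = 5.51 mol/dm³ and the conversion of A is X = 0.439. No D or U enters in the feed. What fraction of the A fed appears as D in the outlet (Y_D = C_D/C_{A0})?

Exit C_A = C_{A0}(1−X) = 5.51×0.561 = 3.091 mol/dm³.
In a CSTR the entire volume is at exit conditions, so r_D = 0.107×3.091^2 = 1.022 and r_U = 0.648×3.091^1.5 = 3.522.
Fraction of consumed A going to D: r_D/(r_D+r_U) = 0.2250.
C_D = 0.2250·C_{A0}·X = 0.2250×5.51×0.439 = 0.544 mol/dm³; Y_D = C_D/C_{A0} = 0.0988.

0.0988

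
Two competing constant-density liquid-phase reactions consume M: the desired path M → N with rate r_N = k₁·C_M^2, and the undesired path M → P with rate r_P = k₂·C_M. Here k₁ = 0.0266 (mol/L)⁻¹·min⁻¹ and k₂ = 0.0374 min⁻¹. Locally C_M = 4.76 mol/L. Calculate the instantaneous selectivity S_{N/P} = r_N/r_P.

S_{N/P} = r_N/r_P = (k₁·C_M^2)/(k₂·C_M) = (k₁/k₂)·C_M.
= (0.0266×4.760^2) / (0.0374×4.760) = 0.6027/0.1780 = 3.39.
Since the desired path is higher order in M, keeping C_M high (PFR or concentrated feed) favours N.

3.39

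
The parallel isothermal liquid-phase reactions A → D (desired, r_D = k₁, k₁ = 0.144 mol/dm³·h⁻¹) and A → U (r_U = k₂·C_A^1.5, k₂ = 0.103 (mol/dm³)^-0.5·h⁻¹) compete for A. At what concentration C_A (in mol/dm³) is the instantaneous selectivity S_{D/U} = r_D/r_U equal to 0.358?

S_{D/U} = (k₁/k₂)·C_A^-1.5 ⇒ C_A = (S·k₂/k₁)^(1/(-1.5)).
= (0.358×0.103/0.144)^(-0.6667) = (0.2561)^(-0.6667) = 2.48 mol/dm³.

2.48 mol/dm³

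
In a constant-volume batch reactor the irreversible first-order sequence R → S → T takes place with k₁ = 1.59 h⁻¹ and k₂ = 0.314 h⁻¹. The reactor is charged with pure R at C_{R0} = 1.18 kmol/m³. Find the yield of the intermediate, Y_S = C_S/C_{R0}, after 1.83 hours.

For first-order series with pure R initially, C_S(t) = k₁C_{R0}/(k₂−k₁)·(e^(−k₁t) − e^(−k₂t)).
e^(−k₁t) = e^(−1.59×1.83) = e^(−2.910) = 0.05449; e^(−k₂t) = e^(−0.5746) = 0.5629.
C_S = 1.59×1.18/(0.314−1.59) × (0.05449−0.5629) = (-1.470)×(-0.5084) = 0.7476 kmol/m³.
Y_S = C_S/C_{R0} = 0.7476/1.18 = 0.634.

0.634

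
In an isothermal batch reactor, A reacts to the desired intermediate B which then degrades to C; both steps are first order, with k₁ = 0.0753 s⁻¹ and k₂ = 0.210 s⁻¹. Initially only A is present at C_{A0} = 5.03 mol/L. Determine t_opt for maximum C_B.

7.61 s

Setting dC_B/dt = 0 gives t_opt = ln(k₂/k₁)/(k₂−k₁).
= ln(0.210/0.0753)/(0.210−0.0753) = ln(2.789)/0.1347 = 1.026/0.1347 = 7.61 s.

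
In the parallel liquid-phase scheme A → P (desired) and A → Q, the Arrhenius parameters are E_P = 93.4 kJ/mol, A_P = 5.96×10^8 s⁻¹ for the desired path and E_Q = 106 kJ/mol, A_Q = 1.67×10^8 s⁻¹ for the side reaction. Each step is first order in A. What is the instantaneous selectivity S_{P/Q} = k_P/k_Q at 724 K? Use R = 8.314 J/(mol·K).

28.9

k_P/k_Q = (A_P/A_Q)·exp[−(E_P−E_Q)/(RT)] = (A_P/A_Q)·exp[(E_Q−E_P)/(RT)].
(E_Q−E_P)/(RT) = (106−93.4)×10³/(8.314×724) = 12600/6019 = 2.093.
k_P/k_Q = (5.96×10^8/1.67×10^8)·exp(2.093) = 3.569 × 8.111 = 28.9.
Since E_P < E_Q, lowering the temperature improves selectivity toward P.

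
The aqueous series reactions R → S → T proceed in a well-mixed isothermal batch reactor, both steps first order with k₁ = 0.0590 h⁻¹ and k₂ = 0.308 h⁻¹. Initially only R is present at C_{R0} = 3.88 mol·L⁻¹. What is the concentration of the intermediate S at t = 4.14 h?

0.463 mol·L⁻¹

Solving the coupled first-order balances gives C_S(t) = [k₁/(k₂−k₁)]·C_{R0}·(e^(−k₁t) − e^(−k₂t)).
e^(−k₁t) = e^(−0.0590×4.14) = e^(−0.2443) = 0.7833; e^(−k₂t) = e^(−1.275) = 0.2794.
C_S = 0.0590×3.88/(0.308−0.0590) × (0.7833−0.2794) = 0.9194×0.5039 = 0.4633 mol·L⁻¹.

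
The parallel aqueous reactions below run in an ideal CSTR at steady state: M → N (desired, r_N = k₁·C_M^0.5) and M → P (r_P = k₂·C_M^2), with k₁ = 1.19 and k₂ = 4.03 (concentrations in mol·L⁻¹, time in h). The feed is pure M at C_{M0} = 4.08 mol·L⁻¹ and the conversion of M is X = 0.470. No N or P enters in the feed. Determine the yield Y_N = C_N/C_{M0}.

Exit C_M = C_{M0}(1−X) = 4.08×0.530 = 2.162 mol·L⁻¹.
Rates in a CSTR are evaluated at the outlet concentration: r_N = 1.19×2.162^0.5 = 1.750, r_P = 4.03×2.162^2 = 18.84.
Fraction of consumed M going to N: r_N/(r_N+r_P) = 0.08497.
C_N = 0.08497·C_{M0}·X = 0.08497×4.08×0.470 = 0.163 mol·L⁻¹; Y_N = C_N/C_{M0} = 0.0399.

0.0399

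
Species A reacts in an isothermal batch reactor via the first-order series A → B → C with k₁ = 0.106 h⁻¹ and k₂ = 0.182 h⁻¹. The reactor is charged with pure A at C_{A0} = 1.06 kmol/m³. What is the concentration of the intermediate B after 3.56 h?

0.240 kmol/m³

For first-order series with pure A initially, C_B(t) = k₁C_{A0}/(k₂−k₁)·(e^(−k₁t) − e^(−k₂t)).
e^(−k₁t) = e^(−0.106×3.56) = e^(−0.3774) = 0.6857; e^(−k₂t) = e^(−0.6479) = 0.5231.
C_B = 0.106×1.06/(0.182−0.106) × (0.6857−0.5231) = 1.478×0.1625 = 0.2403 kmol/m³.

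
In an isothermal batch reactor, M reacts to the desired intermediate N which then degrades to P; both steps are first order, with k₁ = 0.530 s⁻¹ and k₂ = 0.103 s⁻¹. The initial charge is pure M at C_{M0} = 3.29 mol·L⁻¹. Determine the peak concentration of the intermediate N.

2.22 mol·L⁻¹

At the optimum, C_{N,max}/C_{M0} = (k₁/k₂)^[k₂/(k₂−k₁)].
= (0.530/0.103)^(0.103/(0.103−0.530)) = (5.146)^(-0.2412) = 0.6736.
C_{N,max} = 0.6736×3.29 = 2.22 mol·L⁻¹.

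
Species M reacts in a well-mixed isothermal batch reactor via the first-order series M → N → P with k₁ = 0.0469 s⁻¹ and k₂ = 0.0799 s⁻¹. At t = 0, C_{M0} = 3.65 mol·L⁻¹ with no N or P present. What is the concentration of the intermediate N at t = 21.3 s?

For first-order series with pure M initially, C_N(t) = k₁C_{M0}/(k₂−k₁)·(e^(−k₁t) − e^(−k₂t)).
e^(−k₁t) = e^(−0.0469×21.3) = e^(−0.9990) = 0.3683; e^(−k₂t) = e^(−1.702) = 0.1823.
C_N = 0.0469×3.65/(0.0799−0.0469) × (0.3683−0.1823) = 5.187×0.1859 = 0.9644 mol·L⁻¹.

0.964 mol·L⁻¹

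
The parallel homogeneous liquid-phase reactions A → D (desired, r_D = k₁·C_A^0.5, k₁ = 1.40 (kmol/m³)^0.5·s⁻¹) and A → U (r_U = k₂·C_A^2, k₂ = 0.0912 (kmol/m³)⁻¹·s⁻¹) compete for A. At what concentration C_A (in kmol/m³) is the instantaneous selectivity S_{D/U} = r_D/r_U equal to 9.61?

S_{D/U} = (k₁/k₂)·C_A^-1.5 ⇒ C_A = (S·k₂/k₁)^(1/(-1.5)).
= (9.61×0.0912/1.40)^(-0.6667) = (0.6260)^(-0.6667) = 1.37 kmol/m³.

1.37 kmol/m³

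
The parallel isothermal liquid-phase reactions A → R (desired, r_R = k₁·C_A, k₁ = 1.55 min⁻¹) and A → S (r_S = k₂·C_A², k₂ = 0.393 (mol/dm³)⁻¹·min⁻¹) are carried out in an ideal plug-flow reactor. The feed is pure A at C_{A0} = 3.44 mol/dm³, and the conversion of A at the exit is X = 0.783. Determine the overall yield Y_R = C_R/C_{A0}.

C_A = C_{A0}(1−X) = 0.7465 mol/dm³.
Along a PFR/batch, dC_R/dC_A = −r_R/(r_R+r_S) = −k₁/(k₁+k₂·C_A).
Integrating from C_{A0} to C_A: C_R = (1.55/0.393)·ln[(1.55+0.393·3.44)/(1.55+0.393·0.746)] = 3.944·ln(2.902/1.843) = 1.790 mol/dm³.
Y_R = C_R/C_{A0} = 1.790/3.44 = 0.520.

0.520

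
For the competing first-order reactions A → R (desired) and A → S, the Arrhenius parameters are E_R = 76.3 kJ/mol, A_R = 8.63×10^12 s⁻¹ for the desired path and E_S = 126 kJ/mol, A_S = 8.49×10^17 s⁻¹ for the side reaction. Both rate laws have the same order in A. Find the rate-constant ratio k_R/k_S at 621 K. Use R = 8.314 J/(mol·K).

0.154

k_R/k_S = (A_R/A_S)·exp[−(E_R−E_S)/(RT)] = (A_R/A_S)·exp[(E_S−E_R)/(RT)].
(E_S−E_R)/(RT) = (126−76.3)×10³/(8.314×621) = 49700/5163 = 9.626.
k_R/k_S = (8.63×10^12/8.49×10^17)·exp(9.626) = 1.016×10^-5 × 15157 = 0.154.
Since E_R < E_S, lowering the temperature improves selectivity toward R.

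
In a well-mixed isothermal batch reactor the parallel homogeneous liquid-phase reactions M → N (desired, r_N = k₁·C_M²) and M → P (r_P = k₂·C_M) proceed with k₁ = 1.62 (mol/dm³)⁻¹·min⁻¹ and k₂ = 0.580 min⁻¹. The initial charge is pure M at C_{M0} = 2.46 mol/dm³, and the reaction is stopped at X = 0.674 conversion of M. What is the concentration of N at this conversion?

C_M = C_{M0}(1−X) = 0.8020 mol/dm³.
Along a PFR/batch, dC_P/dC_M = −r_P/(r_N+r_P) = −k₂/(k₂+k₁·C_M).
Integrating from C_{M0} to C_M: C_P = (0.580/1.62)·ln[(0.580+1.62·2.46)/(0.580+1.62·0.802)] = 0.3580·ln(4.565/1.879) = 0.3178 mol/dm³.
Then C_N = (C_{M0}−C_M) − C_P = 1.658 − 0.3178 = 1.340 mol/dm³.

1.34 mol/dm³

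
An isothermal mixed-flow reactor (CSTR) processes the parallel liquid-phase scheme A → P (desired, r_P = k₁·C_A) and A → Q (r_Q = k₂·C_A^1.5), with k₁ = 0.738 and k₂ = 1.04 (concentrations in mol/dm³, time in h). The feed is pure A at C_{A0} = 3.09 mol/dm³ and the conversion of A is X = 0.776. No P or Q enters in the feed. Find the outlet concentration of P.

Exit C_A = C_{A0}(1−X) = 3.09×0.224 = 0.6922 mol/dm³.
Rates in a CSTR are evaluated at the outlet concentration: r_P = 0.738×0.6922 = 0.5108, r_Q = 1.04×0.6922^1.5 = 0.5989.
Fraction of consumed A going to P: r_P/(r_P+r_Q) = 0.4603.
C_P = 0.4603·C_{A0}·X = 0.4603×3.09×0.776 = 1.10 mol/dm³.

1.10 mol/dm³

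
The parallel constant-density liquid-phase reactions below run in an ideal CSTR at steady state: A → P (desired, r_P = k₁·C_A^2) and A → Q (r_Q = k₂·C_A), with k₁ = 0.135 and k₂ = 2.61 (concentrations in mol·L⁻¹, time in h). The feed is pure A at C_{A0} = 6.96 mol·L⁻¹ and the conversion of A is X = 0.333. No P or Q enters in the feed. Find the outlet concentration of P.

Exit C_A = C_{A0}(1−X) = 6.96×0.667 = 4.642 mol·L⁻¹.
In a CSTR the entire volume is at exit conditions, so r_P = 0.135×4.642^2 = 2.909 and r_Q = 2.61×4.642 = 12.12.
Fraction of consumed A going to P: r_P/(r_P+r_Q) = 0.1936.
C_P = 0.1936·C_{A0}·X = 0.1936×6.96×0.333 = 0.449 mol·L⁻¹.

0.449 mol·L⁻¹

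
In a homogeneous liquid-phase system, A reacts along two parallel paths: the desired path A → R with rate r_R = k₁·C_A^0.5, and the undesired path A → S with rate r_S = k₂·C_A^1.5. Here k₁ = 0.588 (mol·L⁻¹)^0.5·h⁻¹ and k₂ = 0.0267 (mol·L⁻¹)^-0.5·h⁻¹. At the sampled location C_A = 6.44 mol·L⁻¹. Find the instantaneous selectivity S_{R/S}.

S_{R/S} = r_R/r_S = (k₁·C_A^0.5)/(k₂·C_A^1.5) = (k₁/k₂)·C_A⁻¹.
= (0.588×6.440^0.5) / (0.0267×6.440^1.5) = 1.492/0.4364 = 3.42.

3.42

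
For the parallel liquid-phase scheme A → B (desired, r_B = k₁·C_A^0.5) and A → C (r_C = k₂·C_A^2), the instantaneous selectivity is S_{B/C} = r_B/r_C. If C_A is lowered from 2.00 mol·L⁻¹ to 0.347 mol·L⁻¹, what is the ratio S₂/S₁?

S_{B/C} = (k₁/k₂)·C_A^-1.5, so S₂/S₁ = (C_{A,2}/C_{A,1})^-1.5.
= (0.347/2.00)^(-1.5) = (0.1735)^(-1.5) = 13.8.

13.8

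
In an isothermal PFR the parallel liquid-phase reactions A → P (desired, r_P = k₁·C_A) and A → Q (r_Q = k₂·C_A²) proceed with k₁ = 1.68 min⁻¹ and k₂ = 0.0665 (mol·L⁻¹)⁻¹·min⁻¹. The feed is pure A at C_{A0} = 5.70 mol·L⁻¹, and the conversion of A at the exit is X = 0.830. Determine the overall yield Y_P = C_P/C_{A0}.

0.735

C_A = C_{A0}(1−X) = 0.9690 mol·L⁻¹.
Along a PFR/batch, dC_P/dC_A = −r_P/(r_P+r_Q) = −k₁/(k₁+k₂·C_A).
Integrating from C_{A0} to C_A: C_P = (1.68/0.0665)·ln[(1.68+0.0665·5.70)/(1.68+0.0665·0.969)] = 25.26·ln(2.059/1.744) = 4.189 mol·L⁻¹.
Y_P = C_P/C_{A0} = 4.189/5.70 = 0.735.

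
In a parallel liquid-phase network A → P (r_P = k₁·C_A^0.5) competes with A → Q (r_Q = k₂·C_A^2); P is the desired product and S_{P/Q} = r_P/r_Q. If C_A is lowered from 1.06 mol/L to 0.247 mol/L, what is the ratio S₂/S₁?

S_{P/Q} = (k₁/k₂)·C_A^-1.5, so S₂/S₁ = (C_{A,2}/C_{A,1})^-1.5.
= (0.247/1.06)^(-1.5) = (0.2330)^(-1.5) = 8.89.
Selectivity toward P rises as C_A falls — low-concentration operation is favoured.

8.89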